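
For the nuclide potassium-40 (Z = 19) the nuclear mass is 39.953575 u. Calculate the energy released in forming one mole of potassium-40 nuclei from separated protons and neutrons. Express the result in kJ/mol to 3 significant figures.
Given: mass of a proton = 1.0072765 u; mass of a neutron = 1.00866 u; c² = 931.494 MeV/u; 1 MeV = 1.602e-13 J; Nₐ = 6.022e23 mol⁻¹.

3.29e+10 kJ/mol

Σm = 19·m_p + 21·m_n = 19.1382535 + 21.18186 = 40.3201135 u
Δm = 40.3201135 − 39.953575 = 0.3665385 u
Converting to energy: 0.3665385 u × 931.494 MeV/u = 341.428 MeV
Per nucleus in joules: 341.428 MeV × 1.602e-13 J/MeV = 5.4697e-11 J
Per mole: 5.4697e-11 J × 6.022e23 mol⁻¹ = 3.2939e+13 J/mol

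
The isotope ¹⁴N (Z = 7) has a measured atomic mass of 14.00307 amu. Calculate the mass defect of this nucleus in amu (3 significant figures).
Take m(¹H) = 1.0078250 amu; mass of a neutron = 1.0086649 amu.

Total constituent mass: 7 × 1.0078250 + 7 × 1.0086649 = 14.1154293 amu
Mass defect Δm = 14.1154293 − 14.00307 = 0.1123593 amu

0.112 amu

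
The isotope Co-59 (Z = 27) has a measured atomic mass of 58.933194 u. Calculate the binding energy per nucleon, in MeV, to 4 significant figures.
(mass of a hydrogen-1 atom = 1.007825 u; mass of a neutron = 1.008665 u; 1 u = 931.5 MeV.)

8.768 MeV/nucleon

Z = 27, so N = A − Z = 59 − 27 = 32.
Total constituent mass: 27 × 1.007825 + 32 × 1.008665 = 59.488555 u
The mass defect is 59.488555 − 58.933194 = 0.555361 u.
Converting to energy: 0.555361 u × 931.5 MeV/u = 517.319 MeV
BE/A = 517.319 MeV / 59 = 8.768 MeV/nucleon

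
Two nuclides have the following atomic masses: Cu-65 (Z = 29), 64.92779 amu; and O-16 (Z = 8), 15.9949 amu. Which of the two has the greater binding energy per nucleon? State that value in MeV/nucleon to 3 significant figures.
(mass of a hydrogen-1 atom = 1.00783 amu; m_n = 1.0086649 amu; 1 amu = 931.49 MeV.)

Cu-65: Σm = 29(1.00783) + 36(1.0086649) = 65.5390064 amu; Δm = 0.6112164 amu; E_B = 569.34 MeV; E_B/A = 8.759 MeV
O-16: Σm = 8(1.00783) + 8(1.0086649) = 16.1319592 amu; Δm = 0.1370592 amu; E_B = 127.67 MeV; E_B/A = 7.979 MeV
Cu-65 has the higher binding energy per nucleon, so it is the more tightly bound nucleus.

Cu-65; 8.76 MeV/nucleon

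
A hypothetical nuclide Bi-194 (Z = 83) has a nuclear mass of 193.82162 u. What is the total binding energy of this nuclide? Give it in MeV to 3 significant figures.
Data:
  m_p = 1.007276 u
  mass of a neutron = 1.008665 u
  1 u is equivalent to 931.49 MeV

Mass of separated nucleons = 83(1.007276) + 111(1.008665) = 83.603908 + 111.961815 = 195.565723 u
Δm = 195.565723 − 193.82162 = 1.744103 u
E_B = 1.744103 × 931.49 = 1624.61 MeV

1620 MeV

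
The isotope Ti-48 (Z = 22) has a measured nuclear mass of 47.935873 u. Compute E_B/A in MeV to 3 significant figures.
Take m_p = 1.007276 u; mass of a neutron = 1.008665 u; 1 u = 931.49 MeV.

Z = 22, so N = A − Z = 48 − 22 = 26.
Mass of separated nucleons = 22(1.007276) + 26(1.008665) = 22.160072 + 26.225290 = 48.385362 u
The mass defect is 48.385362 − 47.935873 = 0.449489 u.
E_B = 0.449489 × 931.49 = 418.695 MeV
BE/A = 418.695 MeV / 48 = 8.723 MeV/nucleon

8.72 MeV/nucleon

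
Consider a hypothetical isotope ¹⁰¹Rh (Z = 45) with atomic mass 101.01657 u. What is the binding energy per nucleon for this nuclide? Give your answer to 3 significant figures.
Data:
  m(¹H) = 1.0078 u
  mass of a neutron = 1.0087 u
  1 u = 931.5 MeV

Mass of separated nucleons = 45(1.0078) + 56(1.0087) = 45.3510 + 56.4872 = 101.8382 u
Mass defect Δm = 101.8382 − 101.01657 = 0.82163 u
Binding energy = Δm·c² = 0.82163 × 931.5 MeV/u = 765.348 MeV
Per nucleon: 765.348 / 101 = 7.578 MeV

7.58 MeV/nucleon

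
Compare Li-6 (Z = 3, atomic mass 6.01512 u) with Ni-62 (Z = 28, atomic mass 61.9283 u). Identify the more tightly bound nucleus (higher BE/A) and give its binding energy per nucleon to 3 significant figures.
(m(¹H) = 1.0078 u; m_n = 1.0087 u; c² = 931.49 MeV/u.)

Li-6: Σm = 3(1.0078) + 3(1.0087) = 6.0495 u; Δm = 0.03438 u; E_B = 32.0246 MeV; E_B/A = 5.337 MeV
Ni-62: Σm = 28(1.0078) + 34(1.0087) = 62.5142 u; Δm = 0.5859 u; E_B = 545.76 MeV; E_B/A = 8.803 MeV
Ni-62 has the higher binding energy per nucleon, so it is the more tightly bound nucleus.

Ni-62; 8.80 MeV/nucleon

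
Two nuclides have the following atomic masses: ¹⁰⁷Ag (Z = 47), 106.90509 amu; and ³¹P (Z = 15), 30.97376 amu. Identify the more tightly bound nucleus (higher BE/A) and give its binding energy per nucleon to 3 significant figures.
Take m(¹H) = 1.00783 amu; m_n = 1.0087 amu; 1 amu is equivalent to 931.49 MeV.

¹⁰⁷Ag: Σm = 47(1.00783) + 60(1.0087) = 107.89001 amu; Δm = 0.98492 amu; E_B = 917.44 MeV; E_B/A = 8.574 MeV
³¹P: Σm = 15(1.00783) + 16(1.0087) = 31.25665 amu; Δm = 0.28289 amu; E_B = 263.51 MeV; E_B/A = 8.500 MeV
¹⁰⁷Ag has the higher binding energy per nucleon, so it is the more tightly bound nucleus.

¹⁰⁷Ag; 8.57 MeV/nucleon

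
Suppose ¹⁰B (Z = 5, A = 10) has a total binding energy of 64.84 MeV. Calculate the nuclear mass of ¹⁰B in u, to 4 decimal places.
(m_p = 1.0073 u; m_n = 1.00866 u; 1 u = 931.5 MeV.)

Mass defect = 64.84 MeV / (931.5 MeV/u) = 0.069608 u
Constituent mass = 5(1.0073) + 5(1.00866) = 10.07980 u
Nuclear mass = 10.07980 − 0.069608 = 10.010192 u ≈ 10.0102 u (to 4 decimal places)

10.0102 u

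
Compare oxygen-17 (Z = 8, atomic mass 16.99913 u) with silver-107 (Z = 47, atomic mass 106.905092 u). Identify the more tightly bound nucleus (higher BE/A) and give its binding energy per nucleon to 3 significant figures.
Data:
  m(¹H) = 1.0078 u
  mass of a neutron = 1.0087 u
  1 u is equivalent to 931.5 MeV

oxygen-17: Σm = 8(1.0078) + 9(1.0087) = 17.1407 u; Δm = 0.14157 u; E_B = 131.87 MeV; E_B/A = 7.757 MeV
silver-107: Σm = 47(1.0078) + 60(1.0087) = 107.8886 u; Δm = 0.983508 u; E_B = 916.14 MeV; E_B/A = 8.562 MeV
silver-107 has the higher binding energy per nucleon, so it is the more tightly bound nucleus.

silver-107; 8.56 MeV/nucleon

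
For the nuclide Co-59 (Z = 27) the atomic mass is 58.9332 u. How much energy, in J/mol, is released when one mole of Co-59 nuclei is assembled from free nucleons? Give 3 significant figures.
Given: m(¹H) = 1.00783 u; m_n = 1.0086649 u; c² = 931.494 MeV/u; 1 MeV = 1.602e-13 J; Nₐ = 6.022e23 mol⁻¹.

4.99e+13 J/mol

Z = 27, so N = A − Z = 59 − 27 = 32.
Total constituent mass: 27 × 1.00783 + 32 × 1.0086649 = 59.4886868 u
Mass defect Δm = 59.4886868 − 58.9332 = 0.5554868 u
Converting to energy: 0.5554868 u × 931.494 MeV/u = 517.433 MeV
Per nucleus in joules: 517.433 MeV × 1.602e-13 J/MeV = 8.2893e-11 J
Per mole: 8.2893e-11 J × 6.022e23 mol⁻¹ = 4.9918e+13 J/mol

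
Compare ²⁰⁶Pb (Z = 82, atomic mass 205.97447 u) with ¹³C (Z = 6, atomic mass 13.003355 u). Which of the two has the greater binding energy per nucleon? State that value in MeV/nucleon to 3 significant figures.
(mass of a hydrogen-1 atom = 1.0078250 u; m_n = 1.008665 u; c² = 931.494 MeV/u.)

²⁰⁶Pb; 7.88 MeV/nucleon

²⁰⁶Pb: Σm = 82(1.0078250) + 124(1.008665) = 207.7161100 u; Δm = 1.7416400 u; E_B = 1622.3 MeV; E_B/A = 7.875 MeV
¹³C: Σm = 6(1.0078250) + 7(1.008665) = 13.1076050 u; Δm = 0.1042500 u; E_B = 97.108 MeV; E_B/A = 7.470 MeV
²⁰⁶Pb has the higher binding energy per nucleon, so it is the more tightly bound nucleus.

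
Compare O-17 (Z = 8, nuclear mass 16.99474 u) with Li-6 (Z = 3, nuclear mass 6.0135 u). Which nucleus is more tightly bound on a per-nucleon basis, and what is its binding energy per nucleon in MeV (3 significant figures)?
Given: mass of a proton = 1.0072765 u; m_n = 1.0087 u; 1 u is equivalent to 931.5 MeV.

O-17; 7.77 MeV/nucleon

O-17: Σm = 8(1.0072765) + 9(1.0087) = 17.1365120 u; Δm = 0.1417720 u; E_B = 132.06 MeV; E_B/A = 7.768 MeV
Li-6: Σm = 3(1.0072765) + 3(1.0087) = 6.0479295 u; Δm = 0.0344295 u; E_B = 32.071 MeV; E_B/A = 5.345 MeV
O-17 has the higher binding energy per nucleon, so it is the more tightly bound nucleus.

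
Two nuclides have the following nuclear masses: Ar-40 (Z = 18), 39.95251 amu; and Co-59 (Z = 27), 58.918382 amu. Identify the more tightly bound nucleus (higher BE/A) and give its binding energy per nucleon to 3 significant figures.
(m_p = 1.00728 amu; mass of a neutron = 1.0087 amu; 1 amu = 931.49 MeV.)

Co-59; 8.79 MeV/nucleon

Ar-40: Σm = 18(1.00728) + 22(1.0087) = 40.32244 amu; Δm = 0.36993 amu; E_B = 344.586 MeV; E_B/A = 8.6147 MeV
Co-59: Σm = 27(1.00728) + 32(1.0087) = 59.47496 amu; Δm = 0.556578 amu; E_B = 518.45 MeV; E_B/A = 8.787 MeV
Co-59 has the higher binding energy per nucleon, so it is the more tightly bound nucleus.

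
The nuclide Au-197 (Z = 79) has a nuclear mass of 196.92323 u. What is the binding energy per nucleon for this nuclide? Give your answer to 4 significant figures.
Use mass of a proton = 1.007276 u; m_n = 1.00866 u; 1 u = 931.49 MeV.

Σm = 79·m_p + 118·m_n = 79.574804 + 119.02188 = 198.596684 u
Mass defect Δm = 198.596684 − 196.92323 = 1.673454 u
Converting to energy: 1.673454 u × 931.49 MeV/u = 1558.81 MeV
Dividing by A = 197 gives 7.913 MeV per nucleon.

7.913 MeV/nucleon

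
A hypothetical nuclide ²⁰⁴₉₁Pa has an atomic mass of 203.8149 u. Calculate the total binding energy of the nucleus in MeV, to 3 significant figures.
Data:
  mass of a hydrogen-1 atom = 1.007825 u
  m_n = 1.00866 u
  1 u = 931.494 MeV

Z = 91, so N = A − Z = 204 − 91 = 113.
Total constituent mass: 91 × 1.007825 + 113 × 1.00866 = 205.690655 u
Δm = 205.690655 − 203.8149 = 1.875755 u
E_B = 1.875755 × 931.494 = 1747.25 MeV

1750 MeV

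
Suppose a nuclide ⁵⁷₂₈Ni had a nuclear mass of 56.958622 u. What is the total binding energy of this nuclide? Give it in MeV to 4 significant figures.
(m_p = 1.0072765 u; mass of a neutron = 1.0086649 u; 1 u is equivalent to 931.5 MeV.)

462.4 MeV

Z = 28, so N = A − Z = 57 − 28 = 29.
Mass of separated nucleons = 28(1.0072765) + 29(1.0086649) = 28.2037420 + 29.2512821 = 57.4550241 u
Mass defect Δm = 57.4550241 − 56.958622 = 0.4964021 u
Converting to energy: 0.4964021 u × 931.5 MeV/u = 462.399 MeV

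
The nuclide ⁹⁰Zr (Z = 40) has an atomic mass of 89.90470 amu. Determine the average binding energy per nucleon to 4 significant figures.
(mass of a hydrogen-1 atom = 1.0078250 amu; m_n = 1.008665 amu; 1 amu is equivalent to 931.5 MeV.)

8.710 MeV/nucleon

With 40 protons and 50 neutrons (A = 90):
Mass of separated nucleons = 40(1.0078250) + 50(1.008665) = 40.3130000 + 50.433250 = 90.7462500 amu
Mass defect Δm = 90.7462500 − 89.90470 = 0.8415500 amu
E_B = 0.8415500 × 931.5 = 783.904 MeV
Dividing by A = 90 gives 8.710 MeV per nucleon.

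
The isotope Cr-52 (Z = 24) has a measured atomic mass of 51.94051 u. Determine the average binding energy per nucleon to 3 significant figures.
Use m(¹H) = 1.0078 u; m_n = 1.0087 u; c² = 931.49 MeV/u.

8.78 MeV/nucleon

Mass of separated nucleons = 24(1.0078) + 28(1.0087) = 24.1872 + 28.2436 = 52.4308 u
Δm = 52.4308 − 51.94051 = 0.49029 u
Binding energy = Δm·c² = 0.49029 × 931.49 MeV/u = 456.700 MeV
Per nucleon: 456.700 / 52 = 8.783 MeV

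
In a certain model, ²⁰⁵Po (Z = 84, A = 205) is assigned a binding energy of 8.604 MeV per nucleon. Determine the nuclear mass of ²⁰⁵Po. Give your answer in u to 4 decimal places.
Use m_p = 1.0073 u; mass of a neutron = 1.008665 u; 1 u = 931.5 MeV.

Total binding energy = 205 × 8.604 = 1763.820 MeV
Mass defect = 1763.820 MeV / (931.5 MeV/u) = 1.893527 u
Constituent mass = 84(1.0073) + 121(1.008665) = 206.661665 u
Nuclear mass = 206.661665 − 1.893527 = 204.768138 u ≈ 204.7681 u (to 4 decimal places)

204.7681 u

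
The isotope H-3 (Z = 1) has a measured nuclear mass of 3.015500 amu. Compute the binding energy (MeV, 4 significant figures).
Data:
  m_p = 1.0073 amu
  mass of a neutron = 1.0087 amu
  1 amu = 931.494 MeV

8.570 MeV

Total constituent mass: 1 × 1.0073 + 2 × 1.0087 = 3.0247 amu
Mass defect Δm = 3.0247 − 3.015500 = 0.009200 amu
Binding energy = Δm·c² = 0.009200 × 931.494 MeV/amu = 8.56974 MeV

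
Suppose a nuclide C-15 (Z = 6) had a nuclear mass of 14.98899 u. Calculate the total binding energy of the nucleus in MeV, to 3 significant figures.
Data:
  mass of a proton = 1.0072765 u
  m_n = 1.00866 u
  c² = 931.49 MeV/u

Total constituent mass: 6 × 1.0072765 + 9 × 1.00866 = 15.1215990 u
Mass defect Δm = 15.1215990 − 14.98899 = 0.1326090 u
E_B = 0.1326090 × 931.49 = 123.524 MeV

124 MeV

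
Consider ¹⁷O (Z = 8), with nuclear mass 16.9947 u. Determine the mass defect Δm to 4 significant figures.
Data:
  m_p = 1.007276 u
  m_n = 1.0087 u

0.1418 u

Σm = 8·m_p + 9·m_n = 8.058208 + 9.0783 = 17.136508 u
Mass defect Δm = 17.136508 − 16.9947 = 0.141808 u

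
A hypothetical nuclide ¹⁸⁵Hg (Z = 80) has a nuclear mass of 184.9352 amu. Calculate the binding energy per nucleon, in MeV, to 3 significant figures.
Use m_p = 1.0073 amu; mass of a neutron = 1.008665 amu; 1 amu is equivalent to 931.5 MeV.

With 80 protons and 105 neutrons (A = 185):
Mass of separated nucleons = 80(1.0073) + 105(1.008665) = 80.5840 + 105.909825 = 186.493825 amu
The mass defect is 186.493825 − 184.9352 = 1.558625 amu.
E_B = 1.558625 × 931.5 = 1451.86 MeV
Dividing by A = 185 gives 7.848 MeV per nucleon.

7.85 MeV/nucleon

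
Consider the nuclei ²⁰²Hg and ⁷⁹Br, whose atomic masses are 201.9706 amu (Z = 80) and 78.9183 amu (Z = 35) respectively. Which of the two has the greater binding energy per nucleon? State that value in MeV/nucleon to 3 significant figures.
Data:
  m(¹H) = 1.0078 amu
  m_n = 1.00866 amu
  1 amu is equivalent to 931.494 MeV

⁷⁹Br; 8.68 MeV/nucleon

²⁰²Hg: Σm = 80(1.0078) + 122(1.00866) = 203.68052 amu; Δm = 1.70992 amu; E_B = 1592.8 MeV; E_B/A = 7.885 MeV
⁷⁹Br: Σm = 35(1.0078) + 44(1.00866) = 79.65404 amu; Δm = 0.73574 amu; E_B = 685.34 MeV; E_B/A = 8.675 MeV
⁷⁹Br has the higher binding energy per nucleon, so it is the more tightly bound nucleus.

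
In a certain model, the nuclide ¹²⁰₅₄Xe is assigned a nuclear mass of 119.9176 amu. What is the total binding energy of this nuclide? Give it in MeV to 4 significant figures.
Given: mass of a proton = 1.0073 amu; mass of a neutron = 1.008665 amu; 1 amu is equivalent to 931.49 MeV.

Z = 54, so N = A − Z = 120 − 54 = 66.
Σm = 54·m_p + 66·m_n = 54.3942 + 66.571890 = 120.966090 amu
Mass defect Δm = 120.966090 − 119.9176 = 1.048490 amu
E_B = 1.048490 × 931.49 = 976.658 MeV

976.7 MeV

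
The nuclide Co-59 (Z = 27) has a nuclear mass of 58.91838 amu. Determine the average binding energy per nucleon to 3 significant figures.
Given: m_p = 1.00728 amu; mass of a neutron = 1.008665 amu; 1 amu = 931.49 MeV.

Total constituent mass: 27 × 1.00728 + 32 × 1.008665 = 59.473840 amu
The mass defect is 59.473840 − 58.91838 = 0.555460 amu.
Converting to energy: 0.555460 amu × 931.49 MeV/amu = 517.405 MeV
Per nucleon: 517.405 / 59 = 8.770 MeV

8.77 MeV/nucleon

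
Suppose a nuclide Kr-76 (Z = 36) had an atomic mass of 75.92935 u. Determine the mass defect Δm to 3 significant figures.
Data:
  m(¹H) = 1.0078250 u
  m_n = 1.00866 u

0.699 u

The nucleus contains 36 protons and 76 − 36 = 40 neutrons.
Mass of separated nucleons = 36(1.0078250) + 40(1.00866) = 36.2817000 + 40.34640 = 76.6281000 u
Mass defect Δm = 76.6281000 − 75.92935 = 0.6987500 u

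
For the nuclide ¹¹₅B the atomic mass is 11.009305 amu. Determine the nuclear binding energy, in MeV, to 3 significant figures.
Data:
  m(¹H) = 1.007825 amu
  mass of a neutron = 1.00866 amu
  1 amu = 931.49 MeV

76.2 MeV

Z = 5, so N = A − Z = 11 − 5 = 6.
Total constituent mass: 5 × 1.007825 + 6 × 1.00866 = 11.091085 amu
The mass defect is 11.091085 − 11.009305 = 0.081780 amu.
Converting to energy: 0.081780 amu × 931.49 MeV/amu = 76.1773 MeV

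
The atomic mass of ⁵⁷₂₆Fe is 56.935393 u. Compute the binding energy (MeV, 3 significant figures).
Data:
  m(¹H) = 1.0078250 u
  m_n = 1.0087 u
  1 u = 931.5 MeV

501 MeV

The nucleus contains 26 protons and 57 − 26 = 31 neutrons.
Total constituent mass: 26 × 1.0078250 + 31 × 1.0087 = 57.4731500 u
Δm = 57.4731500 − 56.935393 = 0.5377570 u
Binding energy = Δm·c² = 0.5377570 × 931.5 MeV/u = 500.921 MeV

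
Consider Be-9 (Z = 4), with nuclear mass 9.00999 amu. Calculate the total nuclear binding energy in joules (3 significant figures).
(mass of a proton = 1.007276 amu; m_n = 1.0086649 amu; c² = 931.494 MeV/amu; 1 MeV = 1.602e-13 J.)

9.32e-12 J

With 4 protons and 5 neutrons (A = 9):
Mass of separated nucleons = 4(1.007276) + 5(1.0086649) = 4.029104 + 5.0433245 = 9.0724285 amu
Mass defect Δm = 9.0724285 − 9.00999 = 0.0624385 amu
Binding energy = Δm·c² = 0.0624385 × 931.494 MeV/amu = 58.1611 MeV
In joules: 58.1611 MeV × 1.602e-13 J/MeV = 9.3174e-12 J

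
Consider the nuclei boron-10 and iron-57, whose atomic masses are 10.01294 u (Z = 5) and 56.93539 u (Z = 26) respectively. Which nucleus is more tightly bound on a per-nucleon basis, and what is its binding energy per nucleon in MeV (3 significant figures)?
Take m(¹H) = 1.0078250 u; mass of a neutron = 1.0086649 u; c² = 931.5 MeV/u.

boron-10: Σm = 5(1.0078250) + 5(1.0086649) = 10.0824495 u; Δm = 0.0695095 u; E_B = 64.748 MeV; E_B/A = 6.4748 MeV
iron-57: Σm = 26(1.0078250) + 31(1.0086649) = 57.4720619 u; Δm = 0.5366719 u; E_B = 499.91 MeV; E_B/A = 8.770 MeV
iron-57 has the higher binding energy per nucleon, so it is the more tightly bound nucleus.

iron-57; 8.77 MeV/nucleon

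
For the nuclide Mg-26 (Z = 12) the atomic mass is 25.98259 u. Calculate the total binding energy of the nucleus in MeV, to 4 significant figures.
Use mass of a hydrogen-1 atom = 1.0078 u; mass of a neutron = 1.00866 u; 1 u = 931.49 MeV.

With 12 protons and 14 neutrons (A = 26):
Mass of separated nucleons = 12(1.0078) + 14(1.00866) = 12.0936 + 14.12124 = 26.21484 u
Δm = 26.21484 − 25.98259 = 0.23225 u
Binding energy = Δm·c² = 0.23225 × 931.49 MeV/u = 216.339 MeV

216.3 MeV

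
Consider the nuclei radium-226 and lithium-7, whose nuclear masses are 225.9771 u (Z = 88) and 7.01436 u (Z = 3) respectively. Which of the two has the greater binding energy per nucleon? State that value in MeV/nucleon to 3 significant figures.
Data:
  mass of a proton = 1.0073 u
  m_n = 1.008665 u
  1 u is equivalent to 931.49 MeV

radium-226: Σm = 88(1.0073) + 138(1.008665) = 227.838170 u; Δm = 1.861070 u; E_B = 1733.6 MeV; E_B/A = 7.671 MeV
lithium-7: Σm = 3(1.0073) + 4(1.008665) = 7.056560 u; Δm = 0.042200 u; E_B = 39.309 MeV; E_B/A = 5.616 MeV
radium-226 has the higher binding energy per nucleon, so it is the more tightly bound nucleus.

radium-226; 7.67 MeV/nucleon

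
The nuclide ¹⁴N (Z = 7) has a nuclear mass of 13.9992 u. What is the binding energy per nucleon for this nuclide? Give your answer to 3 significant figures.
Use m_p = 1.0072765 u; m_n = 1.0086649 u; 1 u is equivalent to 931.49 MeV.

7.48 MeV/nucleon

The nucleus contains 7 protons and 14 − 7 = 7 neutrons.
Total constituent mass: 7 × 1.0072765 + 7 × 1.0086649 = 14.1115898 u
Mass defect Δm = 14.1115898 − 13.9992 = 0.1123898 u
Converting to energy: 0.1123898 u × 931.49 MeV/u = 104.690 MeV
BE/A = 104.690 MeV / 14 = 7.478 MeV/nucleon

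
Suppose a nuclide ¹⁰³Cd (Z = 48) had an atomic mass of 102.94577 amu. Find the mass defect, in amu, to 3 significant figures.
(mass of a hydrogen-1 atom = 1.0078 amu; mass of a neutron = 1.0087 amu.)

Total constituent mass: 48 × 1.0078 + 55 × 1.0087 = 103.8529 amu
Mass defect Δm = 103.8529 − 102.94577 = 0.90713 amu

0.907 amu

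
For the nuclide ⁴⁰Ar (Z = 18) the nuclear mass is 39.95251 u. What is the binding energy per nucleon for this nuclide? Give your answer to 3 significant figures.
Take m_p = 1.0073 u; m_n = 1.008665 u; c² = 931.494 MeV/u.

8.61 MeV/nucleon

With 18 protons and 22 neutrons (A = 40):
Total constituent mass: 18 × 1.0073 + 22 × 1.008665 = 40.322030 u
Mass defect Δm = 40.322030 − 39.95251 = 0.369520 u
E_B = 0.369520 × 931.494 = 344.206 MeV
Per nucleon: 344.206 / 40 = 8.605 MeV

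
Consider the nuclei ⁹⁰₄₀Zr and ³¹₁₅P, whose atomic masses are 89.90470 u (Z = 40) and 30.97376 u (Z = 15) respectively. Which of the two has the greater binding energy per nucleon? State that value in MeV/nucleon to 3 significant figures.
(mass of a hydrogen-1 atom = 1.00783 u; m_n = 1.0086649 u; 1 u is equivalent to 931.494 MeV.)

⁹⁰₄₀Zr; 8.71 MeV/nucleon

⁹⁰₄₀Zr: Σm = 40(1.00783) + 50(1.0086649) = 90.7464450 u; Δm = 0.8417450 u; E_B = 784.08 MeV; E_B/A = 8.712 MeV
³¹₁₅P: Σm = 15(1.00783) + 16(1.0086649) = 31.2560884 u; Δm = 0.2823284 u; E_B = 262.987 MeV; E_B/A = 8.483 MeV
⁹⁰₄₀Zr has the higher binding energy per nucleon, so it is the more tightly bound nucleus.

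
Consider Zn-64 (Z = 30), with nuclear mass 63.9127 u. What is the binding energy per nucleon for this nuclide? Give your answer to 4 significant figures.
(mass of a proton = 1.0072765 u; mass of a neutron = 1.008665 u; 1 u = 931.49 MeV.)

8.736 MeV/nucleon

Mass of separated nucleons = 30(1.0072765) + 34(1.008665) = 30.2182950 + 34.294610 = 64.5129050 u
Mass defect Δm = 64.5129050 − 63.9127 = 0.6002050 u
Binding energy = Δm·c² = 0.6002050 × 931.49 MeV/u = 559.085 MeV
Per nucleon: 559.085 / 64 = 8.736 MeV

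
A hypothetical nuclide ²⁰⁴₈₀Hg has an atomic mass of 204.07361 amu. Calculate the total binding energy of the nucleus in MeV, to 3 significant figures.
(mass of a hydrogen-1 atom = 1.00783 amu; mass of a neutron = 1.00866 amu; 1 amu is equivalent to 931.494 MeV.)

1520 MeV

Z = 80, so N = A − Z = 204 − 80 = 124.
Σm = 80·m(¹H) + 124·m_n = 80.62640 + 125.07384 = 205.70024 amu
Mass defect Δm = 205.70024 − 204.07361 = 1.62663 amu
Binding energy = Δm·c² = 1.62663 × 931.494 MeV/amu = 1515.20 MeV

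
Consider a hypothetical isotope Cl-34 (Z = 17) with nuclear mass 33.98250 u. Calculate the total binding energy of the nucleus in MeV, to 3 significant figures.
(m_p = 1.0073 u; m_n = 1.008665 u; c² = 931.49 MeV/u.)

269 MeV

Total constituent mass: 17 × 1.0073 + 17 × 1.008665 = 34.271405 u
Mass defect Δm = 34.271405 − 33.98250 = 0.288905 u
Binding energy = Δm·c² = 0.288905 × 931.49 MeV/u = 269.112 MeV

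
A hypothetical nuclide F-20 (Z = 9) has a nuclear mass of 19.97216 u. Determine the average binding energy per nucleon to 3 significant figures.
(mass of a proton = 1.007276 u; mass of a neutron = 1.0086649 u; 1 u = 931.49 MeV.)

Σm = 9·m_p + 11·m_n = 9.065484 + 11.0953139 = 20.1607979 u
The mass defect is 20.1607979 − 19.97216 = 0.1886379 u.
Binding energy = Δm·c² = 0.1886379 × 931.49 MeV/u = 175.714 MeV
Per nucleon: 175.714 / 20 = 8.786 MeV

8.79 MeV/nucleon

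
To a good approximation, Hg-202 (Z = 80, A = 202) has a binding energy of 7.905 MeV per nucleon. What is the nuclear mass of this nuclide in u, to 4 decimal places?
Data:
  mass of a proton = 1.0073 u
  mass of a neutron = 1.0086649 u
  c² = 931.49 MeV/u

201.9269 u

Total binding energy = 202 × 7.905 = 1596.810 MeV
Mass defect = 1596.810 MeV / (931.49 MeV/u) = 1.714254 u
Constituent mass = 80(1.0073) + 122(1.0086649) = 203.6411178 u
Nuclear mass = 203.6411178 − 1.714254 = 201.9268638 u ≈ 201.9269 u (to 4 decimal places)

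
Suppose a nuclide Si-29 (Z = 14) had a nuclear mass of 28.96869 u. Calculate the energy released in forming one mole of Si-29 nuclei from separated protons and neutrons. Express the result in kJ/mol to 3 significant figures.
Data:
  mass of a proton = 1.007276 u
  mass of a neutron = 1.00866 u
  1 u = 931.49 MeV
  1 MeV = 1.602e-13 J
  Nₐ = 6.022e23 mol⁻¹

Mass of separated nucleons = 14(1.007276) + 15(1.00866) = 14.101864 + 15.12990 = 29.231764 u
Δm = 29.231764 − 28.96869 = 0.263074 u
Converting to energy: 0.263074 u × 931.49 MeV/u = 245.051 MeV
Per nucleus in joules: 245.051 MeV × 1.602e-13 J/MeV = 3.9257e-11 J
Per mole: 3.9257e-11 J × 6.022e23 mol⁻¹ = 2.3641e+13 J/mol

2.36e+10 kJ/mol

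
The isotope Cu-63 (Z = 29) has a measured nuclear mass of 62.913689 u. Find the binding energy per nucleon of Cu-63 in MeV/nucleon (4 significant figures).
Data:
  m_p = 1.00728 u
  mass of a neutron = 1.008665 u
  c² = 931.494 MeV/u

8.754 MeV/nucleon

Mass of separated nucleons = 29(1.00728) + 34(1.008665) = 29.21112 + 34.294610 = 63.505730 u
The mass defect is 63.505730 − 62.913689 = 0.592041 u.
Converting to energy: 0.592041 u × 931.494 MeV/u = 551.483 MeV
BE/A = 551.483 MeV / 63 = 8.754 MeV/nucleon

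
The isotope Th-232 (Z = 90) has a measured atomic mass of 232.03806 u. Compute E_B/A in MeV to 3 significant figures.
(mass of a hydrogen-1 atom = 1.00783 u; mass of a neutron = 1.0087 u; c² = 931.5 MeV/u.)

7.64 MeV/nucleon

Total constituent mass: 90 × 1.00783 + 142 × 1.0087 = 233.94010 u
Mass defect Δm = 233.94010 − 232.03806 = 1.90204 u
E_B = 1.90204 × 931.5 = 1771.75 MeV
BE/A = 1771.75 MeV / 232 = 7.637 MeV/nucleon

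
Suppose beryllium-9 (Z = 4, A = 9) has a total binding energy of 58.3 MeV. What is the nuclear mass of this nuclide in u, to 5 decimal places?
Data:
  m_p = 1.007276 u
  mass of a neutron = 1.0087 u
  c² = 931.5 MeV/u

Mass defect = 58.3 MeV / (931.5 MeV/u) = 0.0625872 u
Constituent mass = 4(1.007276) + 5(1.0087) = 9.072604 u
Nuclear mass = 9.072604 − 0.0625872 = 9.0100168 u ≈ 9.01002 u (to 5 decimal places)

9.01002 u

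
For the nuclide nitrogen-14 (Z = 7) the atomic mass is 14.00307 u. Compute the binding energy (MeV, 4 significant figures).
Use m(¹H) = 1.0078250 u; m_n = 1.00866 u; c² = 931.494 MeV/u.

The nucleus contains 7 protons and 14 − 7 = 7 neutrons.
Mass of separated nucleons = 7(1.0078250) + 7(1.00866) = 7.0547750 + 7.06062 = 14.1153950 u
The mass defect is 14.1153950 − 14.00307 = 0.1123250 u.
Converting to energy: 0.1123250 u × 931.494 MeV/u = 104.630 MeV

104.6 MeV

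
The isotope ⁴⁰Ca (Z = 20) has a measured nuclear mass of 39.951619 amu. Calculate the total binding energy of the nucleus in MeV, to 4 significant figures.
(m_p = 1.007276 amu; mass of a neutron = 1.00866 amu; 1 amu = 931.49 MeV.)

Σm = 20·m_p + 20·m_n = 20.145520 + 20.17320 = 40.318720 amu
The mass defect is 40.318720 − 39.951619 = 0.367101 amu.
E_B = 0.367101 × 931.49 = 341.951 MeV

342.0 MeV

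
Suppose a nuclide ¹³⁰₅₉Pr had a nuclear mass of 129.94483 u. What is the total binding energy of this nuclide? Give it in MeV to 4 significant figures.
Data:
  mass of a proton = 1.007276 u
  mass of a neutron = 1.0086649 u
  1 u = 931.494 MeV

Z = 59, so N = A − Z = 130 − 59 = 71.
Total constituent mass: 59 × 1.007276 + 71 × 1.0086649 = 131.0444919 u
Δm = 131.0444919 − 129.94483 = 1.0996619 u
E_B = 1.0996619 × 931.494 = 1024.33 MeV

1024 MeV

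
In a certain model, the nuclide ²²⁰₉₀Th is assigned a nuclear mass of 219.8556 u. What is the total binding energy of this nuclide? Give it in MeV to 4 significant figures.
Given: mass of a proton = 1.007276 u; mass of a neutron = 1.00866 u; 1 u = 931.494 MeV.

1793 MeV

With 90 protons and 130 neutrons (A = 220):
Σm = 90·m_p + 130·m_n = 90.654840 + 131.12580 = 221.780640 u
Δm = 221.780640 − 219.8556 = 1.925040 u
E_B = 1.925040 × 931.494 = 1793.16 MeV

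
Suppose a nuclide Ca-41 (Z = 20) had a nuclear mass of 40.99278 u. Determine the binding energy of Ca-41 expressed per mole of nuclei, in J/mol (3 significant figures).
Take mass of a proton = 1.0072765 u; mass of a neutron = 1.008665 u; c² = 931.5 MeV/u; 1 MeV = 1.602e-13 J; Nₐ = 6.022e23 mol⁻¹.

3.01e+13 J/mol

With 20 protons and 21 neutrons (A = 41):
Total constituent mass: 20 × 1.0072765 + 21 × 1.008665 = 41.3274950 u
Mass defect Δm = 41.3274950 − 40.99278 = 0.3347150 u
Binding energy = Δm·c² = 0.3347150 × 931.5 MeV/u = 311.787 MeV
Per nucleus in joules: 311.787 MeV × 1.602e-13 J/MeV = 4.9948e-11 J
Per mole: 4.9948e-11 J × 6.022e23 mol⁻¹ = 3.0079e+13 J/mol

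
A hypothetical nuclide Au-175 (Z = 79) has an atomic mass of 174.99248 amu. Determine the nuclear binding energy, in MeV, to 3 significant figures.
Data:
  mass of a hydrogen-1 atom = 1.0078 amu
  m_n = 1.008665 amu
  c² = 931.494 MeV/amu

1360 MeV

Z = 79, so N = A − Z = 175 − 79 = 96.
Total constituent mass: 79 × 1.0078 + 96 × 1.008665 = 176.448040 amu
Mass defect Δm = 176.448040 − 174.99248 = 1.455560 amu
E_B = 1.455560 × 931.494 = 1355.85 MeV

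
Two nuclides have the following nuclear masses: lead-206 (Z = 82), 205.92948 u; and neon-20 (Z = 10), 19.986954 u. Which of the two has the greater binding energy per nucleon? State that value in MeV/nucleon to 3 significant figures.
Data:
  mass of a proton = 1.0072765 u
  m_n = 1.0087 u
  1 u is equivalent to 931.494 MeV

neon-20; 8.05 MeV/nucleon

lead-206: Σm = 82(1.0072765) + 124(1.0087) = 207.6754730 u; Δm = 1.7459930 u; E_B = 1626.4 MeV; E_B/A = 7.895 MeV
neon-20: Σm = 10(1.0072765) + 10(1.0087) = 20.1597650 u; Δm = 0.1728110 u; E_B = 160.97 MeV; E_B/A = 8.049 MeV
neon-20 has the higher binding energy per nucleon, so it is the more tightly bound nucleus.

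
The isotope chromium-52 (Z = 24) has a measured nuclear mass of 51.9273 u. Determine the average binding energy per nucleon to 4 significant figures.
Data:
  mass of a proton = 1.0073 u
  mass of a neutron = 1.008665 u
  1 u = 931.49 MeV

With 24 protons and 28 neutrons (A = 52):
Mass of separated nucleons = 24(1.0073) + 28(1.008665) = 24.1752 + 28.242620 = 52.417820 u
Δm = 52.417820 − 51.9273 = 0.490520 u
Converting to energy: 0.490520 u × 931.49 MeV/u = 456.914 MeV
Dividing by A = 52 gives 8.787 MeV per nucleon.

8.787 MeV/nucleon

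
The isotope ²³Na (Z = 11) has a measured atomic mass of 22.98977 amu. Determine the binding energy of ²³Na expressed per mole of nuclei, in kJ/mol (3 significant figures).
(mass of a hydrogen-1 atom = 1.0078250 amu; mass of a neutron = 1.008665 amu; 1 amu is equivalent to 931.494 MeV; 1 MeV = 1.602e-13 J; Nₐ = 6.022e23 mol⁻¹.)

1.80e+10 kJ/mol

The nucleus contains 11 protons and 23 − 11 = 12 neutrons.
Σm = 11·m(¹H) + 12·m_n = 11.0860750 + 12.103980 = 23.1900550 amu
Δm = 23.1900550 − 22.98977 = 0.2002850 amu
Converting to energy: 0.2002850 amu × 931.494 MeV/amu = 186.564 MeV
Per nucleus in joules: 186.564 MeV × 1.602e-13 J/MeV = 2.9888e-11 J
Per mole: 2.9888e-11 J × 6.022e23 mol⁻¹ = 1.7999e+13 J/mol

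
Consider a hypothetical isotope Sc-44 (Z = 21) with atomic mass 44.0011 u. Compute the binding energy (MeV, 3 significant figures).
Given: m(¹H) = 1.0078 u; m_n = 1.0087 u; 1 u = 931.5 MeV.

338 MeV

Mass of separated nucleons = 21(1.0078) + 23(1.0087) = 21.1638 + 23.2001 = 44.3639 u
Mass defect Δm = 44.3639 − 44.0011 = 0.3628 u
Converting to energy: 0.3628 u × 931.5 MeV/u = 337.948 MeV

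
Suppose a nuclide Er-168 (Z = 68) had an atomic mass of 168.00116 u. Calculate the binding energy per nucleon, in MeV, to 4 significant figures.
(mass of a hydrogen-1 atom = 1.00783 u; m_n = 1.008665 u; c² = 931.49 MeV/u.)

7.750 MeV/nucleon

Mass of separated nucleons = 68(1.00783) + 100(1.008665) = 68.53244 + 100.866500 = 169.398940 u
Mass defect Δm = 169.398940 − 168.00116 = 1.397780 u
Converting to energy: 1.397780 u × 931.49 MeV/u = 1302.02 MeV
Dividing by A = 168 gives 7.750 MeV per nucleon.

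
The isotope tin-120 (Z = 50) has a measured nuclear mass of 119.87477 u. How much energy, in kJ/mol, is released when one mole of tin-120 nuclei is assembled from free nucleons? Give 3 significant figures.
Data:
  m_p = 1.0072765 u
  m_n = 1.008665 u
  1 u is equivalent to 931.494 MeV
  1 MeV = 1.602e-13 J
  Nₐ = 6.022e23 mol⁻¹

9.85e+10 kJ/mol

The nucleus contains 50 protons and 120 − 50 = 70 neutrons.
Σm = 50·m_p + 70·m_n = 50.3638250 + 70.606550 = 120.9703750 u
Δm = 120.9703750 − 119.87477 = 1.0956050 u
Converting to energy: 1.0956050 u × 931.494 MeV/u = 1020.55 MeV
Per nucleus in joules: 1020.55 MeV × 1.602e-13 J/MeV = 1.6349e-10 J
Per mole: 1.6349e-10 J × 6.022e23 mol⁻¹ = 9.8454e+13 J/mol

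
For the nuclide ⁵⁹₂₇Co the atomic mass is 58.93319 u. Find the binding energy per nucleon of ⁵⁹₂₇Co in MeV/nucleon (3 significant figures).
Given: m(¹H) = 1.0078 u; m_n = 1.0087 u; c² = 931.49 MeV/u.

8.78 MeV/nucleon

Z = 27, so N = A − Z = 59 − 27 = 32.
Mass of separated nucleons = 27(1.0078) + 32(1.0087) = 27.2106 + 32.2784 = 59.4890 u
Mass defect Δm = 59.4890 − 58.93319 = 0.55581 u
Converting to energy: 0.55581 u × 931.49 MeV/u = 517.731 MeV
Dividing by A = 59 gives 8.775 MeV per nucleon.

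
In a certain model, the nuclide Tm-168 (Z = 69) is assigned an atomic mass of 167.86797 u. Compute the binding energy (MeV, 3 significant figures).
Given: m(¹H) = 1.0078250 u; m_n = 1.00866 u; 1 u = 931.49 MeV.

With 69 protons and 99 neutrons (A = 168):
Total constituent mass: 69 × 1.0078250 + 99 × 1.00866 = 169.3972650 u
Δm = 169.3972650 − 167.86797 = 1.5292950 u
Converting to energy: 1.5292950 u × 931.49 MeV/u = 1424.52 MeV

1420 MeV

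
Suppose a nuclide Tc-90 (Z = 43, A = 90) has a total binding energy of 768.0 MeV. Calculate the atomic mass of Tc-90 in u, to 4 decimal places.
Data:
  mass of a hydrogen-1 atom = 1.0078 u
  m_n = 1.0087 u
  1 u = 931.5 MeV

Mass defect = 768.0 MeV / (931.5 MeV/u) = 0.824477 u
Constituent mass = 43(1.0078) + 47(1.0087) = 90.7443 u
Atomic mass = 90.7443 − 0.824477 = 89.919823 u ≈ 89.9198 u (to 4 decimal places)

89.9198 u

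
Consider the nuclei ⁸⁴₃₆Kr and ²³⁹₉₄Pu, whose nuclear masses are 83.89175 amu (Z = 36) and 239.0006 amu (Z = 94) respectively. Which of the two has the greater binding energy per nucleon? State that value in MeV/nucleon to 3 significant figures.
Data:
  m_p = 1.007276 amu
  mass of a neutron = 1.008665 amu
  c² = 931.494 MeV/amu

⁸⁴₃₆Kr: Σm = 36(1.007276) + 48(1.008665) = 84.677856 amu; Δm = 0.786106 amu; E_B = 732.25 MeV; E_B/A = 8.717 MeV
²³⁹₉₄Pu: Σm = 94(1.007276) + 145(1.008665) = 240.940369 amu; Δm = 1.939769 amu; E_B = 1806.9 MeV; E_B/A = 7.560 MeV
⁸⁴₃₆Kr has the higher binding energy per nucleon, so it is the more tightly bound nucleus.

⁸⁴₃₆Kr; 8.72 MeV/nucleon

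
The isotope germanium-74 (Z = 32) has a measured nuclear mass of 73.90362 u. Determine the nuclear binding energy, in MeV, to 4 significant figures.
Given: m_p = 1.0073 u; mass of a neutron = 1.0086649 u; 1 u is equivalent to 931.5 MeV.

With 32 protons and 42 neutrons (A = 74):
Total constituent mass: 32 × 1.0073 + 42 × 1.0086649 = 74.5975258 u
Mass defect Δm = 74.5975258 − 73.90362 = 0.6939058 u
E_B = 0.6939058 × 931.5 = 646.373 MeV

646.4 MeV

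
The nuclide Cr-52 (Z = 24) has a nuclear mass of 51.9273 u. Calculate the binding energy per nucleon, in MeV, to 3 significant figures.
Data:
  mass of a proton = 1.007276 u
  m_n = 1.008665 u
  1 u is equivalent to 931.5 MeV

8.78 MeV/nucleon

Total constituent mass: 24 × 1.007276 + 28 × 1.008665 = 52.417244 u
Δm = 52.417244 − 51.9273 = 0.489944 u
Binding energy = Δm·c² = 0.489944 × 931.5 MeV/u = 456.383 MeV
Dividing by A = 52 gives 8.777 MeV per nucleon.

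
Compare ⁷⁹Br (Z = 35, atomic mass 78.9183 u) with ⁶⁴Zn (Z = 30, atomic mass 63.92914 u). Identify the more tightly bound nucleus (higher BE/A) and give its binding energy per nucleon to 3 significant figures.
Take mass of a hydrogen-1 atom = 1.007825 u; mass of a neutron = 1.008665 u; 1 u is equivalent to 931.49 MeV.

⁷⁹Br: Σm = 35(1.007825) + 44(1.008665) = 79.655135 u; Δm = 0.736835 u; E_B = 686.35 MeV; E_B/A = 8.688 MeV
⁶⁴Zn: Σm = 30(1.007825) + 34(1.008665) = 64.529360 u; Δm = 0.600220 u; E_B = 559.10 MeV; E_B/A = 8.736 MeV
⁶⁴Zn has the higher binding energy per nucleon, so it is the more tightly bound nucleus.

⁶⁴Zn; 8.74 MeV/nucleon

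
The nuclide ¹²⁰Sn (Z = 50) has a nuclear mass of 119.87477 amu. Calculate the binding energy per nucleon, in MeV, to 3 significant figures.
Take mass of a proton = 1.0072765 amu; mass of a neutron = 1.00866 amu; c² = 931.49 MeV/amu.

Mass of separated nucleons = 50(1.0072765) + 70(1.00866) = 50.3638250 + 70.60620 = 120.9700250 amu
Δm = 120.9700250 − 119.87477 = 1.0952550 amu
Converting to energy: 1.0952550 amu × 931.49 MeV/amu = 1020.22 MeV
Dividing by A = 120 gives 8.502 MeV per nucleon.

8.50 MeV/nucleon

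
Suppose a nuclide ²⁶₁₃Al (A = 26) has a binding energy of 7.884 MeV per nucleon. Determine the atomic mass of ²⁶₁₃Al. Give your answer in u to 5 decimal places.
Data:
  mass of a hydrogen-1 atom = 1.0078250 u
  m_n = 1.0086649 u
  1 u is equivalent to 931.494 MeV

Total binding energy = 26 × 7.884 = 204.984 MeV
Mass defect = 204.984 MeV / (931.494 MeV/u) = 0.2200594 u
Constituent mass = 13(1.0078250) + 13(1.0086649) = 26.2143687 u
Atomic mass = 26.2143687 − 0.2200594 = 25.9943093 u ≈ 25.99431 u (to 5 decimal places)

25.99431 u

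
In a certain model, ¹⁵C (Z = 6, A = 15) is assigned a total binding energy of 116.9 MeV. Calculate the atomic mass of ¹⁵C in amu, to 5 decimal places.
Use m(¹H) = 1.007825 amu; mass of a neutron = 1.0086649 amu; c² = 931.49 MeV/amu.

Mass defect = 116.9 MeV / (931.49 MeV/amu) = 0.1254979 amu
Constituent mass = 6(1.007825) + 9(1.0086649) = 15.1249341 amu
Atomic mass = 15.1249341 − 0.1254979 = 14.9994362 amu ≈ 14.99944 amu (to 5 decimal places)

14.99944 amu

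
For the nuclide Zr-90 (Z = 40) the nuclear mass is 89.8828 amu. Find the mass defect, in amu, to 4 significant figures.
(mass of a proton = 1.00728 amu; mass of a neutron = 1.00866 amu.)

The nucleus contains 40 protons and 90 − 40 = 50 neutrons.
Total constituent mass: 40 × 1.00728 + 50 × 1.00866 = 90.72420 amu
Δm = 90.72420 − 89.8828 = 0.84140 amu

0.8414 amu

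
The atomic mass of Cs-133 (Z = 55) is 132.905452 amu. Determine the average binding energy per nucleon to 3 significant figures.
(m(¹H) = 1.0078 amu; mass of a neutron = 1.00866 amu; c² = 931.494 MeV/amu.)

Z = 55, so N = A − Z = 133 − 55 = 78.
Σm = 55·m(¹H) + 78·m_n = 55.4290 + 78.67548 = 134.10448 amu
The mass defect is 134.10448 − 132.905452 = 1.199028 amu.
E_B = 1.199028 × 931.494 = 1116.89 MeV
Per nucleon: 1116.89 / 133 = 8.398 MeV

8.40 MeV/nucleon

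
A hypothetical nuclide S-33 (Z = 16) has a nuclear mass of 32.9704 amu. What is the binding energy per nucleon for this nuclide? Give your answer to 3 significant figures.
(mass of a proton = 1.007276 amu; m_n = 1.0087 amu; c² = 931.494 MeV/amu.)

8.30 MeV/nucleon

Mass of separated nucleons = 16(1.007276) + 17(1.0087) = 16.116416 + 17.1479 = 33.264316 amu
The mass defect is 33.264316 − 32.9704 = 0.293916 amu.
Converting to energy: 0.293916 amu × 931.494 MeV/amu = 273.781 MeV
Per nucleon: 273.781 / 33 = 8.296 MeV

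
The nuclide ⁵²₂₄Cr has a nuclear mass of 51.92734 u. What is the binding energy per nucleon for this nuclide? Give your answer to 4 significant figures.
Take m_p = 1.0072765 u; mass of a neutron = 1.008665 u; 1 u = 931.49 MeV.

Σm = 24·m_p + 28·m_n = 24.1746360 + 28.242620 = 52.4172560 u
Mass defect Δm = 52.4172560 − 51.92734 = 0.4899160 u
E_B = 0.4899160 × 931.49 = 456.352 MeV
BE/A = 456.352 MeV / 52 = 8.776 MeV/nucleon

8.776 MeV/nucleon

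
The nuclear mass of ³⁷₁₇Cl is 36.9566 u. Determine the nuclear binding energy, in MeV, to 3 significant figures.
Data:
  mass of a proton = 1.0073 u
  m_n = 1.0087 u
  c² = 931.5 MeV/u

Σm = 17·m_p + 20·m_n = 17.1241 + 20.1740 = 37.2981 u
Mass defect Δm = 37.2981 − 36.9566 = 0.3415 u
E_B = 0.3415 × 931.5 = 318.107 MeV

318 MeV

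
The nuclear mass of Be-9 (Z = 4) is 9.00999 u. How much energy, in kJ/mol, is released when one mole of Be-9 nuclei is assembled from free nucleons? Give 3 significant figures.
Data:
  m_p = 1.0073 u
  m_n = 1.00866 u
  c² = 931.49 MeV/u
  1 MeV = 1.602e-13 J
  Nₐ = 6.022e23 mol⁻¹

5.62e+09 kJ/mol

Total constituent mass: 4 × 1.0073 + 5 × 1.00866 = 9.07250 u
Mass defect Δm = 9.07250 − 9.00999 = 0.06251 u
Binding energy = Δm·c² = 0.06251 × 931.49 MeV/u = 58.2274 MeV
Per nucleus in joules: 58.2274 MeV × 1.602e-13 J/MeV = 9.3280e-12 J
Per mole: 9.3280e-12 J × 6.022e23 mol⁻¹ = 5.6173e+12 J/mol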